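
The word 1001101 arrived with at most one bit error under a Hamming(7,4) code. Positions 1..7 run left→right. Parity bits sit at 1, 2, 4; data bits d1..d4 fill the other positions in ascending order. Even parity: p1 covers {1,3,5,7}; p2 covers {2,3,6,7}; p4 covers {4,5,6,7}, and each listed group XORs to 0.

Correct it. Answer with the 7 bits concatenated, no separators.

s1 (pos 1,3,5,7): 1⊕0⊕1⊕1 = 1
s2 (pos 2,3,6,7): 0⊕0⊕0⊕1 = 1
s4 (pos 4,5,6,7): 1⊕1⊕0⊕1 = 1
Syndrome s4…s1 = 111 → error at position 7.
Flip position 7: 1001101 → 1001100

1001100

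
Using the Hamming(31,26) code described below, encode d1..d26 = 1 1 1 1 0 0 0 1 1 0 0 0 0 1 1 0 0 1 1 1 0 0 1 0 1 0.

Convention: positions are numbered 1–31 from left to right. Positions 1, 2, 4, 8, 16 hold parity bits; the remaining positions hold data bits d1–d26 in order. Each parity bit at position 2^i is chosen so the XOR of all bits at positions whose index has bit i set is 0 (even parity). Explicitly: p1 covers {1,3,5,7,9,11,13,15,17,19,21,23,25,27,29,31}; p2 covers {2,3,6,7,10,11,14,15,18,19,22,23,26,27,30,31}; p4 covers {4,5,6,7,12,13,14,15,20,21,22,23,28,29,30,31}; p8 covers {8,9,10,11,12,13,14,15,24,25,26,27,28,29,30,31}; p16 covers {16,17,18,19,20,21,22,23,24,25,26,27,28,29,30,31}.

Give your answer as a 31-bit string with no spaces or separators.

1011111000011001001100111001010

Place data at non-parity positions: p1 p2 1 p4 1 1 1 p8 0 0 0 1 1 0 0 p16 0 0 1 1 0 0 1 1 1 0 0 1 0 1 0
p1 (pos 1,3,5,7,9,11,13,15,17,19,21,23,25,27,29,31): XOR of data positions = 1⊕1⊕1⊕0⊕0⊕1⊕0⊕0⊕1⊕0⊕1⊕1⊕0⊕0⊕0 = 1
p2 (pos 2,3,6,7,10,11,14,15,18,19,22,23,26,27,30,31): XOR of data positions = 1⊕1⊕1⊕0⊕0⊕0⊕0⊕0⊕1⊕0⊕1⊕0⊕0⊕1⊕0 = 0
p4 (pos 4,5,6,7,12,13,14,15,20,21,22,23,28,29,30,31): XOR of data positions = 1⊕1⊕1⊕1⊕1⊕0⊕0⊕1⊕0⊕0⊕1⊕1⊕0⊕1⊕0 = 1
p8 (pos 8,9,10,11,12,13,14,15,24,25,26,27,28,29,30,31): XOR of data positions = 0⊕0⊕0⊕1⊕1⊕0⊕0⊕1⊕1⊕0⊕0⊕1⊕0⊕1⊕0 = 0
p16 (pos 16,17,18,19,20,21,22,23,24,25,26,27,28,29,30,31): XOR of data positions = 0⊕0⊕1⊕1⊕0⊕0⊕1⊕1⊕1⊕0⊕0⊕1⊕0⊕1⊕0 = 1
Codeword: 1011111000011001001100111001010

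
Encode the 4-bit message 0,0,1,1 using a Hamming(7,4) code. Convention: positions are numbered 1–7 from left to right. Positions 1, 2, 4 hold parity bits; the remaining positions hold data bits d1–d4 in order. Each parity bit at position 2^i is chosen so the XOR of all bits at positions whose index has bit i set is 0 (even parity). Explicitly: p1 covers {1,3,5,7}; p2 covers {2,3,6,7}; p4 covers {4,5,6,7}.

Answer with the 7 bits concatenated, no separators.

Place data at non-parity positions: p1 p2 0 p4 0 1 1
p1 (pos 1,3,5,7): XOR of data positions = 0⊕0⊕1 = 1
p2 (pos 2,3,6,7): XOR of data positions = 0⊕1⊕1 = 0
p4 (pos 4,5,6,7): XOR of data positions = 0⊕1⊕1 = 0
Codeword: 1000011

1000011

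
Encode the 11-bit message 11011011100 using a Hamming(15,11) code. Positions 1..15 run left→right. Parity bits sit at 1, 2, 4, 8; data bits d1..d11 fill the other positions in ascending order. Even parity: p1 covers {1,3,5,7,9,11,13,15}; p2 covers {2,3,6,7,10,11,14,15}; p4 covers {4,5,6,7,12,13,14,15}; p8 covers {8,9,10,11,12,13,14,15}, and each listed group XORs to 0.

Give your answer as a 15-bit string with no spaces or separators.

011010101011100

Place data at non-parity positions: p1 p2 1 p4 1 0 1 p8 1 0 1 1 1 0 0
p1 (pos 1,3,5,7,9,11,13,15): XOR of data positions = 1⊕1⊕1⊕1⊕1⊕1⊕0 = 0
p2 (pos 2,3,6,7,10,11,14,15): XOR of data positions = 1⊕0⊕1⊕0⊕1⊕0⊕0 = 1
p4 (pos 4,5,6,7,12,13,14,15): XOR of data positions = 1⊕0⊕1⊕1⊕1⊕0⊕0 = 0
p8 (pos 8,9,10,11,12,13,14,15): XOR of data positions = 1⊕0⊕1⊕1⊕1⊕0⊕0 = 0
Codeword: 011010101011100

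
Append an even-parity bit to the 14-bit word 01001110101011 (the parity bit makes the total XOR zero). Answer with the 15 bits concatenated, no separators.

010011101010110

XOR of the 14 data bits: 0⊕1⊕0⊕0⊕1⊕1⊕1⊕0⊕1⊕0⊕1⊕0⊕1⊕1 = 0
Parity bit = 0 (so all 15 bits XOR to 0).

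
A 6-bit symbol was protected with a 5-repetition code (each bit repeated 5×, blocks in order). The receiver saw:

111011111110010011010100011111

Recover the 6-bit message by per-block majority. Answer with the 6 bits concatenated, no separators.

Block 1 (11101): 4 ones → 1
Block 2 (11111): 5 ones → 1
Block 3 (10010): 2 ones → 0
Block 4 (01101): 3 ones → 1
Block 5 (01000): 1 one → 0
Block 6 (11111): 5 ones → 1

110101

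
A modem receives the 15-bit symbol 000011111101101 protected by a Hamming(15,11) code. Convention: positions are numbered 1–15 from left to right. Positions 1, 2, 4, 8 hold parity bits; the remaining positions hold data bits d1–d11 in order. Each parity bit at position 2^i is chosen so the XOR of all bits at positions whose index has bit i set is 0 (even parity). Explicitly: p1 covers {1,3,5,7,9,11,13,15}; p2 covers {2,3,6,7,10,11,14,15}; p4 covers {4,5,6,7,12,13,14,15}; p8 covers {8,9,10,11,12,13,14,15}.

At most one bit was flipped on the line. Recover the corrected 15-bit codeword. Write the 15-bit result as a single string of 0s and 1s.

s1 (pos 1,3,5,7,9,11,13,15): 0⊕0⊕1⊕1⊕1⊕0⊕1⊕1 = 1
s2 (pos 2,3,6,7,10,11,14,15): 0⊕0⊕1⊕1⊕1⊕0⊕0⊕1 = 0
s4 (pos 4,5,6,7,12,13,14,15): 0⊕1⊕1⊕1⊕1⊕1⊕0⊕1 = 0
s8 (pos 8,9,10,11,12,13,14,15): 1⊕1⊕1⊕0⊕1⊕1⊕0⊕1 = 0
Syndrome s8…s1 = 0001 → error at position 1.
Flip position 1: 000011111101101 → 100011111101101

100011111101101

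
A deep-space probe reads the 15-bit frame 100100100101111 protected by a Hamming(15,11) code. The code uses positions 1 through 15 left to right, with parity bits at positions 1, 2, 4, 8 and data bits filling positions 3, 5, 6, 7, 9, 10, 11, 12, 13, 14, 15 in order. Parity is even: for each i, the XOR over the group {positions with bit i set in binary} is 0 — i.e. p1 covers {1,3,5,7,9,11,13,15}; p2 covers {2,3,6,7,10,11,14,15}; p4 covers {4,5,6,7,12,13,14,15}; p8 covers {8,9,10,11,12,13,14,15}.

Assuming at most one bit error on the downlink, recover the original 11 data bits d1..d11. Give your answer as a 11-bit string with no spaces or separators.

s1 (pos 1,3,5,7,9,11,13,15): 1⊕0⊕0⊕1⊕0⊕0⊕1⊕1 = 0
s2 (pos 2,3,6,7,10,11,14,15): 0⊕0⊕0⊕1⊕1⊕0⊕1⊕1 = 0
s4 (pos 4,5,6,7,12,13,14,15): 1⊕0⊕0⊕1⊕1⊕1⊕1⊕1 = 0
s8 (pos 8,9,10,11,12,13,14,15): 0⊕0⊕1⊕0⊕1⊕1⊕1⊕1 = 1
Syndrome s8…s1 = 1000 → error at position 8.
Flip position 8: 100100100101111 → 100100110101111
Read data bits from positions 3,5,6,7,9,10,11,12,13,14,15: 00010101111

00010101111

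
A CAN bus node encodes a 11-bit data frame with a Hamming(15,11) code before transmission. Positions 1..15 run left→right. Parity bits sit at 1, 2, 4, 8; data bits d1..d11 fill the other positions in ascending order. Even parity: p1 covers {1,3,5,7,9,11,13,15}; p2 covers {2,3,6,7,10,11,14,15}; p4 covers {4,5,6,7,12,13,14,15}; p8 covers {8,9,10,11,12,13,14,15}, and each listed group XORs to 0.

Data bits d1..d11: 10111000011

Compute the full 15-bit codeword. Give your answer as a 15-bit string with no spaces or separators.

011001111000011

Place data at non-parity positions: p1 p2 1 p4 0 1 1 p8 1 0 0 0 0 1 1
p1 (pos 1,3,5,7,9,11,13,15): XOR of data positions = 1⊕0⊕1⊕1⊕0⊕0⊕1 = 0
p2 (pos 2,3,6,7,10,11,14,15): XOR of data positions = 1⊕1⊕1⊕0⊕0⊕1⊕1 = 1
p4 (pos 4,5,6,7,12,13,14,15): XOR of data positions = 0⊕1⊕1⊕0⊕0⊕1⊕1 = 0
p8 (pos 8,9,10,11,12,13,14,15): XOR of data positions = 1⊕0⊕0⊕0⊕0⊕1⊕1 = 1
Codeword: 011001111000011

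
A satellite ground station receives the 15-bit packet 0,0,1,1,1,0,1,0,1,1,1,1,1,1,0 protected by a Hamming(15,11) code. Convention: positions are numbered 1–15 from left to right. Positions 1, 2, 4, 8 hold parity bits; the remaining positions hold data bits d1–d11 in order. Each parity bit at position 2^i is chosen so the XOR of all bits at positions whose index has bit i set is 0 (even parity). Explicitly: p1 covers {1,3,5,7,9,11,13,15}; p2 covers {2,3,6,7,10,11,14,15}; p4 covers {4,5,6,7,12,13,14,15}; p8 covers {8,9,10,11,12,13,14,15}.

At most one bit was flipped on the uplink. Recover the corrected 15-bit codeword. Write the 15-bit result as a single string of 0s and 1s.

s1 (pos 1,3,5,7,9,11,13,15): 0⊕1⊕1⊕1⊕1⊕1⊕1⊕0 = 0
s2 (pos 2,3,6,7,10,11,14,15): 0⊕1⊕0⊕1⊕1⊕1⊕1⊕0 = 1
s4 (pos 4,5,6,7,12,13,14,15): 1⊕1⊕0⊕1⊕1⊕1⊕1⊕0 = 0
s8 (pos 8,9,10,11,12,13,14,15): 0⊕1⊕1⊕1⊕1⊕1⊕1⊕0 = 0
Syndrome s8…s1 = 0010 → error at position 2.
Flip position 2: 001110101111110 → 011110101111110

011110101111110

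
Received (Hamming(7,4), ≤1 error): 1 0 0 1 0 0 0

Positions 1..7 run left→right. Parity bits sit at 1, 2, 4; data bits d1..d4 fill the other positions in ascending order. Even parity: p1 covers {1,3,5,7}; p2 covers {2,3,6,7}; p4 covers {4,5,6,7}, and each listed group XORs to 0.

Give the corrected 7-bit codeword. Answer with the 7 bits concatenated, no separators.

s1 (pos 1,3,5,7): 1⊕0⊕0⊕0 = 1
s2 (pos 2,3,6,7): 0⊕0⊕0⊕0 = 0
s4 (pos 4,5,6,7): 1⊕0⊕0⊕0 = 1
Syndrome s4…s1 = 101 → error at position 5.
Flip position 5: 1001000 → 1001100

1001100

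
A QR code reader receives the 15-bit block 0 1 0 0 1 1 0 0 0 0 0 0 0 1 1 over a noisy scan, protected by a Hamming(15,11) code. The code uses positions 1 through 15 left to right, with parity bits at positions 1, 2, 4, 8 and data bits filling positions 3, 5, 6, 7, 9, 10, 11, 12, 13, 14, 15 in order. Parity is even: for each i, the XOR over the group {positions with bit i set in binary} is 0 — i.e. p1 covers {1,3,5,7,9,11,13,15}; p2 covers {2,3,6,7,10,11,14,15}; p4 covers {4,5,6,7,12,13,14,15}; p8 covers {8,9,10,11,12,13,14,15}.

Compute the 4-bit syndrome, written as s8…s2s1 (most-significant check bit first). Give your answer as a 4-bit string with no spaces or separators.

0000

s1 (pos 1,3,5,7,9,11,13,15): 0⊕0⊕1⊕0⊕0⊕0⊕0⊕1 = 0
s2 (pos 2,3,6,7,10,11,14,15): 1⊕0⊕1⊕0⊕0⊕0⊕1⊕1 = 0
s4 (pos 4,5,6,7,12,13,14,15): 0⊕1⊕1⊕0⊕0⊕0⊕1⊕1 = 0
s8 (pos 8,9,10,11,12,13,14,15): 0⊕0⊕0⊕0⊕0⊕0⊕1⊕1 = 0
Syndrome s8…s1 = 0000 → no error.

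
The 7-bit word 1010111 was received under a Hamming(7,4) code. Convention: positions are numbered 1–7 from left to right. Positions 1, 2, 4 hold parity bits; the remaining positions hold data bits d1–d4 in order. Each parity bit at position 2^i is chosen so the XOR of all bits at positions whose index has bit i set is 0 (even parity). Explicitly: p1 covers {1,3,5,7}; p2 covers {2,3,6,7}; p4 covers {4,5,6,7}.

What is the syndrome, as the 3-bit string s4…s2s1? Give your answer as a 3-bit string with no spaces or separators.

s1 (pos 1,3,5,7): 1⊕1⊕1⊕1 = 0
s2 (pos 2,3,6,7): 0⊕1⊕1⊕1 = 1
s4 (pos 4,5,6,7): 0⊕1⊕1⊕1 = 1
Syndrome s4…s1 = 110 → error at position 6.

110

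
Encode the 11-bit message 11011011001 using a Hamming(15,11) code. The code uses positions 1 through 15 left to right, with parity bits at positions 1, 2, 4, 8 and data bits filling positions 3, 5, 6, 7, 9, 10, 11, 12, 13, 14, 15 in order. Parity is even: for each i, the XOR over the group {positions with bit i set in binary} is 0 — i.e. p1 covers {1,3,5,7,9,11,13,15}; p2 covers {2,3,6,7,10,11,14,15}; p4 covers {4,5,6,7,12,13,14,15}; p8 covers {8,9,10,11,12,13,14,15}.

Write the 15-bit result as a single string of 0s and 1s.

Place data at non-parity positions: p1 p2 1 p4 1 0 1 p8 1 0 1 1 0 0 1
p1 (pos 1,3,5,7,9,11,13,15): XOR of data positions = 1⊕1⊕1⊕1⊕1⊕0⊕1 = 0
p2 (pos 2,3,6,7,10,11,14,15): XOR of data positions = 1⊕0⊕1⊕0⊕1⊕0⊕1 = 0
p4 (pos 4,5,6,7,12,13,14,15): XOR of data positions = 1⊕0⊕1⊕1⊕0⊕0⊕1 = 0
p8 (pos 8,9,10,11,12,13,14,15): XOR of data positions = 1⊕0⊕1⊕1⊕0⊕0⊕1 = 0
Codeword: 001010101011001

001010101011001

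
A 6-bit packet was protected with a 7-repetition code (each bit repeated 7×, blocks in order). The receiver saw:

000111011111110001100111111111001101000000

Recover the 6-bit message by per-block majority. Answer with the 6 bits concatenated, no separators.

010110

Block 1 (0001110): 3 ones → 0
Block 2 (1111111): 7 ones → 1
Block 3 (0001100): 2 ones → 0
Block 4 (1111111): 7 ones → 1
Block 5 (1100110): 4 ones → 1
Block 6 (1000000): 1 one → 0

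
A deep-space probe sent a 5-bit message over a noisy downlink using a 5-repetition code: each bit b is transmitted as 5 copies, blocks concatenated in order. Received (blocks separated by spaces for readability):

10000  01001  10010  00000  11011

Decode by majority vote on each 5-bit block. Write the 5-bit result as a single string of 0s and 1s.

Block 1 (10000): 1 one → 0
Block 2 (01001): 2 ones → 0
Block 3 (10010): 2 ones → 0
Block 4 (00000): 0 ones → 0
Block 5 (11011): 4 ones → 1

00001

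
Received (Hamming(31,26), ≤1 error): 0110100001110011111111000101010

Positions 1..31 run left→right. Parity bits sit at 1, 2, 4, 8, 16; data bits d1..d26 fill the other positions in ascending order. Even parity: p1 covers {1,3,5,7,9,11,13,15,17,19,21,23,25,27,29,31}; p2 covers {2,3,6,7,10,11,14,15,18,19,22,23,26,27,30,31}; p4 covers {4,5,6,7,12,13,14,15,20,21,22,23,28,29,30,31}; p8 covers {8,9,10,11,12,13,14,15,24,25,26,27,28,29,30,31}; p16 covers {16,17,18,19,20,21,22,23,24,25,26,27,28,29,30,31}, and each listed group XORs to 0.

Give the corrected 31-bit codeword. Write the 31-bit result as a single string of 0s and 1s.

0110100011110011111111000101010

s1 (pos 1,3,5,7,9,11,13,15,17,19,21,23,25,27,29,31): 0⊕1⊕1⊕0⊕0⊕1⊕0⊕1⊕1⊕1⊕1⊕0⊕0⊕0⊕0⊕0 = 1
s2 (pos 2,3,6,7,10,11,14,15,18,19,22,23,26,27,30,31): 1⊕1⊕0⊕0⊕1⊕1⊕0⊕1⊕1⊕1⊕1⊕0⊕1⊕0⊕1⊕0 = 0
s4 (pos 4,5,6,7,12,13,14,15,20,21,22,23,28,29,30,31): 0⊕1⊕0⊕0⊕1⊕0⊕0⊕1⊕1⊕1⊕1⊕0⊕1⊕0⊕1⊕0 = 0
s8 (pos 8,9,10,11,12,13,14,15,24,25,26,27,28,29,30,31): 0⊕0⊕1⊕1⊕1⊕0⊕0⊕1⊕0⊕0⊕1⊕0⊕1⊕0⊕1⊕0 = 1
s16 (pos 16,17,18,19,20,21,22,23,24,25,26,27,28,29,30,31): 1⊕1⊕1⊕1⊕1⊕1⊕1⊕0⊕0⊕0⊕1⊕0⊕1⊕0⊕1⊕0 = 0
Syndrome s16…s1 = 01001 → error at position 9.
Flip position 9: 0110100001110011111111000101010 → 0110100011110011111111000101010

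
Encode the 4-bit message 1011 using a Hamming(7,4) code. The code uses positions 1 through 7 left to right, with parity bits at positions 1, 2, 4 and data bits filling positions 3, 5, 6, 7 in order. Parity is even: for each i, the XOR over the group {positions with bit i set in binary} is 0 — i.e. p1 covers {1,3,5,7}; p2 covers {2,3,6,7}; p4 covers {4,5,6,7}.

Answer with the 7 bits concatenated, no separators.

0110011

Place data at non-parity positions: p1 p2 1 p4 0 1 1
p1 (pos 1,3,5,7): XOR of data positions = 1⊕0⊕1 = 0
p2 (pos 2,3,6,7): XOR of data positions = 1⊕1⊕1 = 1
p4 (pos 4,5,6,7): XOR of data positions = 0⊕1⊕1 = 0
Codeword: 0110011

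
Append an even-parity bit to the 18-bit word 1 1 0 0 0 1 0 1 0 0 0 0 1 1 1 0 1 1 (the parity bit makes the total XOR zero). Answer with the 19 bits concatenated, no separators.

1100010100001110111

XOR of the 18 data bits: 1⊕1⊕0⊕0⊕0⊕1⊕0⊕1⊕0⊕0⊕0⊕0⊕1⊕1⊕1⊕0⊕1⊕1 = 1
Parity bit = 1 (so all 19 bits XOR to 0).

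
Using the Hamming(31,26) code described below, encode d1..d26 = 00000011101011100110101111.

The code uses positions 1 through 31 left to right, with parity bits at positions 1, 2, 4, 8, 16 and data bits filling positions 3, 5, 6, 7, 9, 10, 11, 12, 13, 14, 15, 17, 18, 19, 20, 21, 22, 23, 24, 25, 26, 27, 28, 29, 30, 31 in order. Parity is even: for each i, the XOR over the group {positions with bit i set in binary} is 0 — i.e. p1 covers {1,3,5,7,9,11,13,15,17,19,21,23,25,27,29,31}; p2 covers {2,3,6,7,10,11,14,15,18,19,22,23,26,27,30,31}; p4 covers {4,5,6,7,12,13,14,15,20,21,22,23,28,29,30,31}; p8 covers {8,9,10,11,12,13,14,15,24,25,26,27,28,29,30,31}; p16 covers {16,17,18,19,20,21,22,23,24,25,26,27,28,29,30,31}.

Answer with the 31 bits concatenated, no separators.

Place data at non-parity positions: p1 p2 0 p4 0 0 0 p8 0 0 1 1 1 0 1 p16 0 1 1 1 0 0 1 1 0 1 0 1 1 1 1
p1 (pos 1,3,5,7,9,11,13,15,17,19,21,23,25,27,29,31): XOR of data positions = 0⊕0⊕0⊕0⊕1⊕1⊕1⊕0⊕1⊕0⊕1⊕0⊕0⊕1⊕1 = 1
p2 (pos 2,3,6,7,10,11,14,15,18,19,22,23,26,27,30,31): XOR of data positions = 0⊕0⊕0⊕0⊕1⊕0⊕1⊕1⊕1⊕0⊕1⊕1⊕0⊕1⊕1 = 0
p4 (pos 4,5,6,7,12,13,14,15,20,21,22,23,28,29,30,31): XOR of data positions = 0⊕0⊕0⊕1⊕1⊕0⊕1⊕1⊕0⊕0⊕1⊕1⊕1⊕1⊕1 = 1
p8 (pos 8,9,10,11,12,13,14,15,24,25,26,27,28,29,30,31): XOR of data positions = 0⊕0⊕1⊕1⊕1⊕0⊕1⊕1⊕0⊕1⊕0⊕1⊕1⊕1⊕1 = 0
p16 (pos 16,17,18,19,20,21,22,23,24,25,26,27,28,29,30,31): XOR of data positions = 0⊕1⊕1⊕1⊕0⊕0⊕1⊕1⊕0⊕1⊕0⊕1⊕1⊕1⊕1 = 0
Codeword: 1001000000111010011100110101111

1001000000111010011100110101111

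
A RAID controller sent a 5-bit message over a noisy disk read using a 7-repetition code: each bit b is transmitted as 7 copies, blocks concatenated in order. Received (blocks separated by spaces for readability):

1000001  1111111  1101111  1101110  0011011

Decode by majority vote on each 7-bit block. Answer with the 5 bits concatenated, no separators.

Block 1 (1000001): 2 ones → 0
Block 2 (1111111): 7 ones → 1
Block 3 (1101111): 6 ones → 1
Block 4 (1101110): 5 ones → 1
Block 5 (0011011): 4 ones → 1

01111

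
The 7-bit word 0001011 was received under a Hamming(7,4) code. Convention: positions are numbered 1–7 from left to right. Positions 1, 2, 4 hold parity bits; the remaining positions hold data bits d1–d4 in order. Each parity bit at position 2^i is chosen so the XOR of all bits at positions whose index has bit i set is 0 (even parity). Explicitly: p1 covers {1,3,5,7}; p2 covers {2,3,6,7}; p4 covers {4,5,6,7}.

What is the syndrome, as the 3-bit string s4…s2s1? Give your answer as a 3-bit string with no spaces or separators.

s1 (pos 1,3,5,7): 0⊕0⊕0⊕1 = 1
s2 (pos 2,3,6,7): 0⊕0⊕1⊕1 = 0
s4 (pos 4,5,6,7): 1⊕0⊕1⊕1 = 1
Syndrome s4…s1 = 101 → error at position 5.

101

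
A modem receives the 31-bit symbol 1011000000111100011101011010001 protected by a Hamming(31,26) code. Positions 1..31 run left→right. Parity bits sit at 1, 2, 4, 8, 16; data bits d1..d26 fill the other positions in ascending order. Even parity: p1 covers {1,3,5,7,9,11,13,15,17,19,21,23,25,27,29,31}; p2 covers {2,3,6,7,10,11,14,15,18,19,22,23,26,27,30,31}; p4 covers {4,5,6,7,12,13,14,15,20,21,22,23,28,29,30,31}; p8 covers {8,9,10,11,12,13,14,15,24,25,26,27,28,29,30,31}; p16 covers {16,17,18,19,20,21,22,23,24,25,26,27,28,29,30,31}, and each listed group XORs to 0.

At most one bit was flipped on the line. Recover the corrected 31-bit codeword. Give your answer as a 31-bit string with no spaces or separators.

1010000000111100011101011010001

s1 (pos 1,3,5,7,9,11,13,15,17,19,21,23,25,27,29,31): 1⊕1⊕0⊕0⊕0⊕1⊕1⊕0⊕0⊕1⊕0⊕0⊕1⊕1⊕0⊕1 = 0
s2 (pos 2,3,6,7,10,11,14,15,18,19,22,23,26,27,30,31): 0⊕1⊕0⊕0⊕0⊕1⊕1⊕0⊕1⊕1⊕1⊕0⊕0⊕1⊕0⊕1 = 0
s4 (pos 4,5,6,7,12,13,14,15,20,21,22,23,28,29,30,31): 1⊕0⊕0⊕0⊕1⊕1⊕1⊕0⊕1⊕0⊕1⊕0⊕0⊕0⊕0⊕1 = 1
s8 (pos 8,9,10,11,12,13,14,15,24,25,26,27,28,29,30,31): 0⊕0⊕0⊕1⊕1⊕1⊕1⊕0⊕1⊕1⊕0⊕1⊕0⊕0⊕0⊕1 = 0
s16 (pos 16,17,18,19,20,21,22,23,24,25,26,27,28,29,30,31): 0⊕0⊕1⊕1⊕1⊕0⊕1⊕0⊕1⊕1⊕0⊕1⊕0⊕0⊕0⊕1 = 0
Syndrome s16…s1 = 00100 → error at position 4.
Flip position 4: 1011000000111100011101011010001 → 1010000000111100011101011010001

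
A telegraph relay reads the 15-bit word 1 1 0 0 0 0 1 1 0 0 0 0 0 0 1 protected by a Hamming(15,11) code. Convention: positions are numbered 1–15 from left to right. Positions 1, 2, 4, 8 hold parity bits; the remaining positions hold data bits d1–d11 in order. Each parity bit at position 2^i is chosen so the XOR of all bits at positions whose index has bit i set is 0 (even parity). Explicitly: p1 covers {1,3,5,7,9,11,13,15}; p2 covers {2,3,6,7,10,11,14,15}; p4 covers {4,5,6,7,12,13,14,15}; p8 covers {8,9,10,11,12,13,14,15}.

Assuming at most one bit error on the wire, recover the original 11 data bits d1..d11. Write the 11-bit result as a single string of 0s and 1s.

10010000001

s1 (pos 1,3,5,7,9,11,13,15): 1⊕0⊕0⊕1⊕0⊕0⊕0⊕1 = 1
s2 (pos 2,3,6,7,10,11,14,15): 1⊕0⊕0⊕1⊕0⊕0⊕0⊕1 = 1
s4 (pos 4,5,6,7,12,13,14,15): 0⊕0⊕0⊕1⊕0⊕0⊕0⊕1 = 0
s8 (pos 8,9,10,11,12,13,14,15): 1⊕0⊕0⊕0⊕0⊕0⊕0⊕1 = 0
Syndrome s8…s1 = 0011 → error at position 3.
Flip position 3: 110000110000001 → 111000110000001
Read data bits from positions 3,5,6,7,9,10,11,12,13,14,15: 10010000001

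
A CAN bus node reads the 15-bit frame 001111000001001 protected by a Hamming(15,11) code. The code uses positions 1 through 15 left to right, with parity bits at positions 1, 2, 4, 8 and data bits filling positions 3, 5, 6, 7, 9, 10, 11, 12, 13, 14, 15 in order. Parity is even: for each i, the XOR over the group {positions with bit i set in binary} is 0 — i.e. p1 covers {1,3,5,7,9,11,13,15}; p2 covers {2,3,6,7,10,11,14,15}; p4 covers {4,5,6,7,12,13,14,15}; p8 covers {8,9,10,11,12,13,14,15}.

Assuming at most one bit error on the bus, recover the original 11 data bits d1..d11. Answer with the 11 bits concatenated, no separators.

11110001001

s1 (pos 1,3,5,7,9,11,13,15): 0⊕1⊕1⊕0⊕0⊕0⊕0⊕1 = 1
s2 (pos 2,3,6,7,10,11,14,15): 0⊕1⊕1⊕0⊕0⊕0⊕0⊕1 = 1
s4 (pos 4,5,6,7,12,13,14,15): 1⊕1⊕1⊕0⊕1⊕0⊕0⊕1 = 1
s8 (pos 8,9,10,11,12,13,14,15): 0⊕0⊕0⊕0⊕1⊕0⊕0⊕1 = 0
Syndrome s8…s1 = 0111 → error at position 7.
Flip position 7: 001111000001001 → 001111100001001
Read data bits from positions 3,5,6,7,9,10,11,12,13,14,15: 11110001001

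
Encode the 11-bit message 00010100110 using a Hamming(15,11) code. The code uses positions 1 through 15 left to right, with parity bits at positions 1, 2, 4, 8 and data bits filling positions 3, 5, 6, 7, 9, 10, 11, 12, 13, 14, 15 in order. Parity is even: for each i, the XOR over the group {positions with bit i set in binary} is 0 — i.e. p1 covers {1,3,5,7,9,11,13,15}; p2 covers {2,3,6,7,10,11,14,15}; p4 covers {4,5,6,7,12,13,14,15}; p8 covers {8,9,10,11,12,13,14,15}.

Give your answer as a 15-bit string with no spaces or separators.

010100110100110

Place data at non-parity positions: p1 p2 0 p4 0 0 1 p8 0 1 0 0 1 1 0
p1 (pos 1,3,5,7,9,11,13,15): XOR of data positions = 0⊕0⊕1⊕0⊕0⊕1⊕0 = 0
p2 (pos 2,3,6,7,10,11,14,15): XOR of data positions = 0⊕0⊕1⊕1⊕0⊕1⊕0 = 1
p4 (pos 4,5,6,7,12,13,14,15): XOR of data positions = 0⊕0⊕1⊕0⊕1⊕1⊕0 = 1
p8 (pos 8,9,10,11,12,13,14,15): XOR of data positions = 0⊕1⊕0⊕0⊕1⊕1⊕0 = 1
Codeword: 010100110100110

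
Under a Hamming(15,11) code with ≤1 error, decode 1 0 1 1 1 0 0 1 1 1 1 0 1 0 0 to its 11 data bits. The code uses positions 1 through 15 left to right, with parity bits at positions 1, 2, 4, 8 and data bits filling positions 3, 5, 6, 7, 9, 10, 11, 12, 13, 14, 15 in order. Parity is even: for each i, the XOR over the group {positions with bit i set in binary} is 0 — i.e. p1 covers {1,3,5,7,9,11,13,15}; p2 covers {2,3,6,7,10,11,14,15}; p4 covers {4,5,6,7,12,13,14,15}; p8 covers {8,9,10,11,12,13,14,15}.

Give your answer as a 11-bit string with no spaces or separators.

s1 (pos 1,3,5,7,9,11,13,15): 1⊕1⊕1⊕0⊕1⊕1⊕1⊕0 = 0
s2 (pos 2,3,6,7,10,11,14,15): 0⊕1⊕0⊕0⊕1⊕1⊕0⊕0 = 1
s4 (pos 4,5,6,7,12,13,14,15): 1⊕1⊕0⊕0⊕0⊕1⊕0⊕0 = 1
s8 (pos 8,9,10,11,12,13,14,15): 1⊕1⊕1⊕1⊕0⊕1⊕0⊕0 = 1
Syndrome s8…s1 = 1110 → error at position 14.
Flip position 14: 101110011110100 → 101110011110110
Read data bits from positions 3,5,6,7,9,10,11,12,13,14,15: 11001110110

11001110110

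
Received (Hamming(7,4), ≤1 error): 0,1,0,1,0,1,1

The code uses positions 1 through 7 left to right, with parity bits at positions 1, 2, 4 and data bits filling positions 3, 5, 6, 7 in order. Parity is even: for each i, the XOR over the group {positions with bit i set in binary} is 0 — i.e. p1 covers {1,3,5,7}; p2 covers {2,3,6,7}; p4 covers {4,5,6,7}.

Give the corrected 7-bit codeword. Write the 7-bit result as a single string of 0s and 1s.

0101010

s1 (pos 1,3,5,7): 0⊕0⊕0⊕1 = 1
s2 (pos 2,3,6,7): 1⊕0⊕1⊕1 = 1
s4 (pos 4,5,6,7): 1⊕0⊕1⊕1 = 1
Syndrome s4…s1 = 111 → error at position 7.
Flip position 7: 0101011 → 0101010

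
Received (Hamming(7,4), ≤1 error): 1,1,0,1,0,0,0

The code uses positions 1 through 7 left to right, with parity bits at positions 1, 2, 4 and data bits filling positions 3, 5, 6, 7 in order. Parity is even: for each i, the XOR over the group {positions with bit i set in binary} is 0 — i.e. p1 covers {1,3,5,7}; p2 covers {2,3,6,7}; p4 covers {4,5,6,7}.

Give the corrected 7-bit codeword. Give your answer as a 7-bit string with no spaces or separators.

s1 (pos 1,3,5,7): 1⊕0⊕0⊕0 = 1
s2 (pos 2,3,6,7): 1⊕0⊕0⊕0 = 1
s4 (pos 4,5,6,7): 1⊕0⊕0⊕0 = 1
Syndrome s4…s1 = 111 → error at position 7.
Flip position 7: 1101000 → 1101001

1101001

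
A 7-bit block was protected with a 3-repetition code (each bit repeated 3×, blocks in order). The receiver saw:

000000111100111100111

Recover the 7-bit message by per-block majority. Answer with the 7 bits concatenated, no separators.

Block 1 (000): 0 ones → 0
Block 2 (000): 0 ones → 0
Block 3 (111): 3 ones → 1
Block 4 (100): 1 one → 0
Block 5 (111): 3 ones → 1
Block 6 (100): 1 one → 0
Block 7 (111): 3 ones → 1

0010101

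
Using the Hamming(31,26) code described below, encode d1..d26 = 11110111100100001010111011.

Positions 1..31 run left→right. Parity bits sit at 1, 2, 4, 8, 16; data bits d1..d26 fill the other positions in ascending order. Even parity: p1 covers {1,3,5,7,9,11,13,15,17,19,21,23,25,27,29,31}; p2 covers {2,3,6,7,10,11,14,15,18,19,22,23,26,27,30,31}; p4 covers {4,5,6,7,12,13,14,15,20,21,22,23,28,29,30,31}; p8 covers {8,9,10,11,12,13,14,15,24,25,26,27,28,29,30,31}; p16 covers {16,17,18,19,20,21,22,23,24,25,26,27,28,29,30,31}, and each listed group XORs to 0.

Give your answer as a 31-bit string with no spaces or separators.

0011111001111000100001010111011

Place data at non-parity positions: p1 p2 1 p4 1 1 1 p8 0 1 1 1 1 0 0 p16 1 0 0 0 0 1 0 1 0 1 1 1 0 1 1
p1 (pos 1,3,5,7,9,11,13,15,17,19,21,23,25,27,29,31): XOR of data positions = 1⊕1⊕1⊕0⊕1⊕1⊕0⊕1⊕0⊕0⊕0⊕0⊕1⊕0⊕1 = 0
p2 (pos 2,3,6,7,10,11,14,15,18,19,22,23,26,27,30,31): XOR of data positions = 1⊕1⊕1⊕1⊕1⊕0⊕0⊕0⊕0⊕1⊕0⊕1⊕1⊕1⊕1 = 0
p4 (pos 4,5,6,7,12,13,14,15,20,21,22,23,28,29,30,31): XOR of data positions = 1⊕1⊕1⊕1⊕1⊕0⊕0⊕0⊕0⊕1⊕0⊕1⊕0⊕1⊕1 = 1
p8 (pos 8,9,10,11,12,13,14,15,24,25,26,27,28,29,30,31): XOR of data positions = 0⊕1⊕1⊕1⊕1⊕0⊕0⊕1⊕0⊕1⊕1⊕1⊕0⊕1⊕1 = 0
p16 (pos 16,17,18,19,20,21,22,23,24,25,26,27,28,29,30,31): XOR of data positions = 1⊕0⊕0⊕0⊕0⊕1⊕0⊕1⊕0⊕1⊕1⊕1⊕0⊕1⊕1 = 0
Codeword: 0011111001111000100001010111011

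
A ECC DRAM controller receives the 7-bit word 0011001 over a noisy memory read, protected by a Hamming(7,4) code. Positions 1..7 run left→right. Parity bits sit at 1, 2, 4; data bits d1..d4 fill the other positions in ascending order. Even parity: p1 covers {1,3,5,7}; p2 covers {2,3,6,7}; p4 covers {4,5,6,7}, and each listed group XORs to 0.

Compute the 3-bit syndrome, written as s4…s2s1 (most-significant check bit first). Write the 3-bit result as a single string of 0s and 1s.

000

s1 (pos 1,3,5,7): 0⊕1⊕0⊕1 = 0
s2 (pos 2,3,6,7): 0⊕1⊕0⊕1 = 0
s4 (pos 4,5,6,7): 1⊕0⊕0⊕1 = 0
Syndrome s4…s1 = 000 → no error.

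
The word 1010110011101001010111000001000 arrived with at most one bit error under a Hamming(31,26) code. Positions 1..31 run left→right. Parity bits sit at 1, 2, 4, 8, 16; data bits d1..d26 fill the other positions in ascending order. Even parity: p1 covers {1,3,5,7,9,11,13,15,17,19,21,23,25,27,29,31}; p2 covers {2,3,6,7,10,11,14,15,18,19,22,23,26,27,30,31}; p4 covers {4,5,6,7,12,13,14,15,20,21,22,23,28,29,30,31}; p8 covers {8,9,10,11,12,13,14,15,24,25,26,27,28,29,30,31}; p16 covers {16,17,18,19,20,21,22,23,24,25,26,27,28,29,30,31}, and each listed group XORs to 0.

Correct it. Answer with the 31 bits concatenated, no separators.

s1 (pos 1,3,5,7,9,11,13,15,17,19,21,23,25,27,29,31): 1⊕1⊕1⊕0⊕1⊕1⊕1⊕0⊕0⊕0⊕1⊕0⊕0⊕0⊕0⊕0 = 1
s2 (pos 2,3,6,7,10,11,14,15,18,19,22,23,26,27,30,31): 0⊕1⊕1⊕0⊕1⊕1⊕0⊕0⊕1⊕0⊕1⊕0⊕0⊕0⊕0⊕0 = 0
s4 (pos 4,5,6,7,12,13,14,15,20,21,22,23,28,29,30,31): 0⊕1⊕1⊕0⊕0⊕1⊕0⊕0⊕1⊕1⊕1⊕0⊕1⊕0⊕0⊕0 = 1
s8 (pos 8,9,10,11,12,13,14,15,24,25,26,27,28,29,30,31): 0⊕1⊕1⊕1⊕0⊕1⊕0⊕0⊕0⊕0⊕0⊕0⊕1⊕0⊕0⊕0 = 1
s16 (pos 16,17,18,19,20,21,22,23,24,25,26,27,28,29,30,31): 1⊕0⊕1⊕0⊕1⊕1⊕1⊕0⊕0⊕0⊕0⊕0⊕1⊕0⊕0⊕0 = 0
Syndrome s16…s1 = 01101 → error at position 13.
Flip position 13: 1010110011101001010111000001000 → 1010110011100001010111000001000

1010110011100001010111000001000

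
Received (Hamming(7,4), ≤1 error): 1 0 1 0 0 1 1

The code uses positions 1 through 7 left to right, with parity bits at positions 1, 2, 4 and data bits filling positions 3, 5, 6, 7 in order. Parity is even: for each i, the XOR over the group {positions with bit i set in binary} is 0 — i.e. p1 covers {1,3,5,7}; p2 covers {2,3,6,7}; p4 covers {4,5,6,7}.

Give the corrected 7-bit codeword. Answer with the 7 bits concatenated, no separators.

1000011

s1 (pos 1,3,5,7): 1⊕1⊕0⊕1 = 1
s2 (pos 2,3,6,7): 0⊕1⊕1⊕1 = 1
s4 (pos 4,5,6,7): 0⊕0⊕1⊕1 = 0
Syndrome s4…s1 = 011 → error at position 3.
Flip position 3: 1010011 → 1000011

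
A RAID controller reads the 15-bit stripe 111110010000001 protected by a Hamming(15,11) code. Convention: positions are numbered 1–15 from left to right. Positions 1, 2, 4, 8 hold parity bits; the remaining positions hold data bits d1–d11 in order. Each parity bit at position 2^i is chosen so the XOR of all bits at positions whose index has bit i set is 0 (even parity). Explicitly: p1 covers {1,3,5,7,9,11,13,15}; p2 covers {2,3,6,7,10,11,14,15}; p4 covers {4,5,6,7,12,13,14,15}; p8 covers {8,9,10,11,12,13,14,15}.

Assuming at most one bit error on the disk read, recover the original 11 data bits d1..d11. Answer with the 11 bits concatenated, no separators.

11100000001

s1 (pos 1,3,5,7,9,11,13,15): 1⊕1⊕1⊕0⊕0⊕0⊕0⊕1 = 0
s2 (pos 2,3,6,7,10,11,14,15): 1⊕1⊕0⊕0⊕0⊕0⊕0⊕1 = 1
s4 (pos 4,5,6,7,12,13,14,15): 1⊕1⊕0⊕0⊕0⊕0⊕0⊕1 = 1
s8 (pos 8,9,10,11,12,13,14,15): 1⊕0⊕0⊕0⊕0⊕0⊕0⊕1 = 0
Syndrome s8…s1 = 0110 → error at position 6.
Flip position 6: 111110010000001 → 111111010000001
Read data bits from positions 3,5,6,7,9,10,11,12,13,14,15: 11100000001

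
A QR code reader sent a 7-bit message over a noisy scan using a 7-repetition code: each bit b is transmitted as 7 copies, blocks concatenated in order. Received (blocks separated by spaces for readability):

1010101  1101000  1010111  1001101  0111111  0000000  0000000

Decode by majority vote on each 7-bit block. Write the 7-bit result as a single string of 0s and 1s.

1011100

Block 1 (1010101): 4 ones → 1
Block 2 (1101000): 3 ones → 0
Block 3 (1010111): 5 ones → 1
Block 4 (1001101): 4 ones → 1
Block 5 (0111111): 6 ones → 1
Block 6 (0000000): 0 ones → 0
Block 7 (0000000): 0 ones → 0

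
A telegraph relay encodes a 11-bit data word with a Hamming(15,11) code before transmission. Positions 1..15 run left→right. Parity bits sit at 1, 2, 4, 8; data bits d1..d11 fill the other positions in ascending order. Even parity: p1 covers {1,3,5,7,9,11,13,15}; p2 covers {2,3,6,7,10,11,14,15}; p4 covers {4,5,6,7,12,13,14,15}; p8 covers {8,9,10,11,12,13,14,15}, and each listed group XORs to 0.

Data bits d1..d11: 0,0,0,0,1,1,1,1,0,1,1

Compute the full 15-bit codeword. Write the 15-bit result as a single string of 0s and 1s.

100100001111011

Place data at non-parity positions: p1 p2 0 p4 0 0 0 p8 1 1 1 1 0 1 1
p1 (pos 1,3,5,7,9,11,13,15): XOR of data positions = 0⊕0⊕0⊕1⊕1⊕0⊕1 = 1
p2 (pos 2,3,6,7,10,11,14,15): XOR of data positions = 0⊕0⊕0⊕1⊕1⊕1⊕1 = 0
p4 (pos 4,5,6,7,12,13,14,15): XOR of data positions = 0⊕0⊕0⊕1⊕0⊕1⊕1 = 1
p8 (pos 8,9,10,11,12,13,14,15): XOR of data positions = 1⊕1⊕1⊕1⊕0⊕1⊕1 = 0
Codeword: 100100001111011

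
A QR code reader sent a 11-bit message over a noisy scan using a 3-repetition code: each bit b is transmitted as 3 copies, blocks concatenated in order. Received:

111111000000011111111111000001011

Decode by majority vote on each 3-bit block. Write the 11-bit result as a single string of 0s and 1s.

11001111001

Block 1 (111): 3 ones → 1
Block 2 (111): 3 ones → 1
Block 3 (000): 0 ones → 0
Block 4 (000): 0 ones → 0
Block 5 (011): 2 ones → 1
Block 6 (111): 3 ones → 1
Block 7 (111): 3 ones → 1
Block 8 (111): 3 ones → 1
Block 9 (000): 0 ones → 0
Block 10 (001): 1 one → 0
Block 11 (011): 2 ones → 1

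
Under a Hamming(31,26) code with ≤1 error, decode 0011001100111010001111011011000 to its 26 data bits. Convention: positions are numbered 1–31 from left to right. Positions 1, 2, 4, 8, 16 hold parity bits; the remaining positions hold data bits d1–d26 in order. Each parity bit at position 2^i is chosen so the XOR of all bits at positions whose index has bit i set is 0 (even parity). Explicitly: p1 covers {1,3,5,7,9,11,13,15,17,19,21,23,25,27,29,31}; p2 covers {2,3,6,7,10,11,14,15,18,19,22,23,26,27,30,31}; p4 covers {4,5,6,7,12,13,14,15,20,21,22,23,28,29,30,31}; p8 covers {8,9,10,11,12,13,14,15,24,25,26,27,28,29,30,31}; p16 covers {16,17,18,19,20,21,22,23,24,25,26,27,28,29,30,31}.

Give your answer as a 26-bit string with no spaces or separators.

10010011100001111011011000

s1 (pos 1,3,5,7,9,11,13,15,17,19,21,23,25,27,29,31): 0⊕1⊕0⊕1⊕0⊕1⊕1⊕1⊕0⊕1⊕1⊕0⊕1⊕1⊕0⊕0 = 1
s2 (pos 2,3,6,7,10,11,14,15,18,19,22,23,26,27,30,31): 0⊕1⊕0⊕1⊕0⊕1⊕0⊕1⊕0⊕1⊕1⊕0⊕0⊕1⊕0⊕0 = 1
s4 (pos 4,5,6,7,12,13,14,15,20,21,22,23,28,29,30,31): 1⊕0⊕0⊕1⊕1⊕1⊕0⊕1⊕1⊕1⊕1⊕0⊕1⊕0⊕0⊕0 = 1
s8 (pos 8,9,10,11,12,13,14,15,24,25,26,27,28,29,30,31): 1⊕0⊕0⊕1⊕1⊕1⊕0⊕1⊕1⊕1⊕0⊕1⊕1⊕0⊕0⊕0 = 1
s16 (pos 16,17,18,19,20,21,22,23,24,25,26,27,28,29,30,31): 0⊕0⊕0⊕1⊕1⊕1⊕1⊕0⊕1⊕1⊕0⊕1⊕1⊕0⊕0⊕0 = 0
Syndrome s16…s1 = 01111 → error at position 15.
Flip position 15: 0011001100111010001111011011000 → 0011001100111000001111011011000
Read data bits from positions 3,5,6,7,9,10,11,12,13,14,15,17,18,19,20,21,22,23,24,25,26,27,28,29,30,31: 10010011100001111011011000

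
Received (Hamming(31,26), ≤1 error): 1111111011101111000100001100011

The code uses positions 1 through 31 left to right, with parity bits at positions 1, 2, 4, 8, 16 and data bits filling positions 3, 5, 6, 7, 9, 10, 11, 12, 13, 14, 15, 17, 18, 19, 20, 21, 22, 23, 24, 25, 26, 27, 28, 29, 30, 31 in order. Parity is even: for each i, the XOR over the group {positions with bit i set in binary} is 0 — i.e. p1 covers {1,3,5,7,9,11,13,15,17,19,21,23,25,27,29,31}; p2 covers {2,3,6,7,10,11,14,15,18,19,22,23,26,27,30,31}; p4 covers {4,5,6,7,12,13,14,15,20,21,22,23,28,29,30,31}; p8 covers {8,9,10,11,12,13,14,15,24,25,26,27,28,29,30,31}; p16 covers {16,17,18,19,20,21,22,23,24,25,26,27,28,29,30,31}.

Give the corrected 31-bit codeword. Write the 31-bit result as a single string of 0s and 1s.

1011111011101111000100001100011

s1 (pos 1,3,5,7,9,11,13,15,17,19,21,23,25,27,29,31): 1⊕1⊕1⊕1⊕1⊕1⊕1⊕1⊕0⊕0⊕0⊕0⊕1⊕0⊕0⊕1 = 0
s2 (pos 2,3,6,7,10,11,14,15,18,19,22,23,26,27,30,31): 1⊕1⊕1⊕1⊕1⊕1⊕1⊕1⊕0⊕0⊕0⊕0⊕1⊕0⊕1⊕1 = 1
s4 (pos 4,5,6,7,12,13,14,15,20,21,22,23,28,29,30,31): 1⊕1⊕1⊕1⊕0⊕1⊕1⊕1⊕1⊕0⊕0⊕0⊕0⊕0⊕1⊕1 = 0
s8 (pos 8,9,10,11,12,13,14,15,24,25,26,27,28,29,30,31): 0⊕1⊕1⊕1⊕0⊕1⊕1⊕1⊕0⊕1⊕1⊕0⊕0⊕0⊕1⊕1 = 0
s16 (pos 16,17,18,19,20,21,22,23,24,25,26,27,28,29,30,31): 1⊕0⊕0⊕0⊕1⊕0⊕0⊕0⊕0⊕1⊕1⊕0⊕0⊕0⊕1⊕1 = 0
Syndrome s16…s1 = 00010 → error at position 2.
Flip position 2: 1111111011101111000100001100011 → 1011111011101111000100001100011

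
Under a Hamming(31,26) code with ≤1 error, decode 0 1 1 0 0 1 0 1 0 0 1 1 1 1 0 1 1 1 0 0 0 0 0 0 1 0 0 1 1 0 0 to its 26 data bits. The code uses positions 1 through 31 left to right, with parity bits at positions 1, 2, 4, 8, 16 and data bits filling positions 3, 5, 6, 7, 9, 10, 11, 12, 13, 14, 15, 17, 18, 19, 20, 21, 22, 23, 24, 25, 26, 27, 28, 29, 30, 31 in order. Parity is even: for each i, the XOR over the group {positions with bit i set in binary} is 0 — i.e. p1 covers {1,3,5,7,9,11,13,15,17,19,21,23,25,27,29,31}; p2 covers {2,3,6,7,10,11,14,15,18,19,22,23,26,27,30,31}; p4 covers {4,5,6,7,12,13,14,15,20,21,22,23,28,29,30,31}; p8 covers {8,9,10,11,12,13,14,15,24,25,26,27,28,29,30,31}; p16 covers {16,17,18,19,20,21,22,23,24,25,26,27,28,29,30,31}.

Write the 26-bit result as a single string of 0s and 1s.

s1 (pos 1,3,5,7,9,11,13,15,17,19,21,23,25,27,29,31): 0⊕1⊕0⊕0⊕0⊕1⊕1⊕0⊕1⊕0⊕0⊕0⊕1⊕0⊕1⊕0 = 0
s2 (pos 2,3,6,7,10,11,14,15,18,19,22,23,26,27,30,31): 1⊕1⊕1⊕0⊕0⊕1⊕1⊕0⊕1⊕0⊕0⊕0⊕0⊕0⊕0⊕0 = 0
s4 (pos 4,5,6,7,12,13,14,15,20,21,22,23,28,29,30,31): 0⊕0⊕1⊕0⊕1⊕1⊕1⊕0⊕0⊕0⊕0⊕0⊕1⊕1⊕0⊕0 = 0
s8 (pos 8,9,10,11,12,13,14,15,24,25,26,27,28,29,30,31): 1⊕0⊕0⊕1⊕1⊕1⊕1⊕0⊕0⊕1⊕0⊕0⊕1⊕1⊕0⊕0 = 0
s16 (pos 16,17,18,19,20,21,22,23,24,25,26,27,28,29,30,31): 1⊕1⊕1⊕0⊕0⊕0⊕0⊕0⊕0⊕1⊕0⊕0⊕1⊕1⊕0⊕0 = 0
Syndrome s16…s1 = 00000 → no error.
Read data bits from positions 3,5,6,7,9,10,11,12,13,14,15,17,18,19,20,21,22,23,24,25,26,27,28,29,30,31: 10100011110110000001001100

10100011110110000001001100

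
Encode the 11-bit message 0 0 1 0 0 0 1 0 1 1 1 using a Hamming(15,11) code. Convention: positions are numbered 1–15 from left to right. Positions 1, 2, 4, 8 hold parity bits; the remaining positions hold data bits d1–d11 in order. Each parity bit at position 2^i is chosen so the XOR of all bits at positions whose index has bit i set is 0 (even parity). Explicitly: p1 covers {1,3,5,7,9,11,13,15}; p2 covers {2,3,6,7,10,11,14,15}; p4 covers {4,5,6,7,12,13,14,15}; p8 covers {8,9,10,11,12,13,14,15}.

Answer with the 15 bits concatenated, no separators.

100001000010111

Place data at non-parity positions: p1 p2 0 p4 0 1 0 p8 0 0 1 0 1 1 1
p1 (pos 1,3,5,7,9,11,13,15): XOR of data positions = 0⊕0⊕0⊕0⊕1⊕1⊕1 = 1
p2 (pos 2,3,6,7,10,11,14,15): XOR of data positions = 0⊕1⊕0⊕0⊕1⊕1⊕1 = 0
p4 (pos 4,5,6,7,12,13,14,15): XOR of data positions = 0⊕1⊕0⊕0⊕1⊕1⊕1 = 0
p8 (pos 8,9,10,11,12,13,14,15): XOR of data positions = 0⊕0⊕1⊕0⊕1⊕1⊕1 = 0
Codeword: 100001000010111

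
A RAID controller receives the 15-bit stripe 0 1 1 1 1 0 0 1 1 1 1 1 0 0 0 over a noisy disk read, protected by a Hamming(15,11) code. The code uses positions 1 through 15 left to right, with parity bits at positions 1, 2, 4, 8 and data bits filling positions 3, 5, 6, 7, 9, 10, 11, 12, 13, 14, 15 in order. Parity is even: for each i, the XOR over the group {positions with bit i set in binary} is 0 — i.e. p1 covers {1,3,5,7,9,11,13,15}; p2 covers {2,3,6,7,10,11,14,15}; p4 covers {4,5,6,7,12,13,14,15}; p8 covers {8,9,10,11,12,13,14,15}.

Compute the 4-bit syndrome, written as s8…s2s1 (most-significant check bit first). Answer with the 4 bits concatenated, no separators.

1100

s1 (pos 1,3,5,7,9,11,13,15): 0⊕1⊕1⊕0⊕1⊕1⊕0⊕0 = 0
s2 (pos 2,3,6,7,10,11,14,15): 1⊕1⊕0⊕0⊕1⊕1⊕0⊕0 = 0
s4 (pos 4,5,6,7,12,13,14,15): 1⊕1⊕0⊕0⊕1⊕0⊕0⊕0 = 1
s8 (pos 8,9,10,11,12,13,14,15): 1⊕1⊕1⊕1⊕1⊕0⊕0⊕0 = 1
Syndrome s8…s1 = 1100 → error at position 12.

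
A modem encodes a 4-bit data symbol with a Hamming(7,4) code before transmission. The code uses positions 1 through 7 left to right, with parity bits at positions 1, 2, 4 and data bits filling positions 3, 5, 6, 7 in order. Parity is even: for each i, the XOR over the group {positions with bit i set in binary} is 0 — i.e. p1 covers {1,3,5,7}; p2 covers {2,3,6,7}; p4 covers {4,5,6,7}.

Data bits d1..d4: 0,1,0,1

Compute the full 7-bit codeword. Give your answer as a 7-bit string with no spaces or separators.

Place data at non-parity positions: p1 p2 0 p4 1 0 1
p1 (pos 1,3,5,7): XOR of data positions = 0⊕1⊕1 = 0
p2 (pos 2,3,6,7): XOR of data positions = 0⊕0⊕1 = 1
p4 (pos 4,5,6,7): XOR of data positions = 1⊕0⊕1 = 0
Codeword: 0100101

0100101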